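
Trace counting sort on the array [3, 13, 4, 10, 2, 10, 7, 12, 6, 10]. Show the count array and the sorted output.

Count array: [0, 0, 1, 1, 1, 0, 1, 1, 0, 0, 3, 0, 1, 1]
(count[i] = number of elements equal to i)
Cumulative count: [0, 0, 1, 2, 3, 3, 4, 5, 5, 5, 8, 8, 9, 10]
Sorted: [2, 3, 4, 6, 7, 10, 10, 10, 12, 13]


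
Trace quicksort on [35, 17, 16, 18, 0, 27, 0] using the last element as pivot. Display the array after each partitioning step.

Partition 1: pivot=0 at index 1 -> [0, 0, 16, 18, 35, 27, 17]
Partition 2: pivot=17 at index 3 -> [0, 0, 16, 17, 35, 27, 18]
Partition 3: pivot=18 at index 4 -> [0, 0, 16, 17, 18, 27, 35]
Partition 4: pivot=35 at index 6 -> [0, 0, 16, 17, 18, 27, 35]


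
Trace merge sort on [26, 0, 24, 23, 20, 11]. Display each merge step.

Divide and conquer:
  Merge [0] + [24] -> [0, 24]
  Merge [26] + [0, 24] -> [0, 24, 26]
  Merge [20] + [11] -> [11, 20]
  Merge [23] + [11, 20] -> [11, 20, 23]
  Merge [0, 24, 26] + [11, 20, 23] -> [0, 11, 20, 23, 24, 26]


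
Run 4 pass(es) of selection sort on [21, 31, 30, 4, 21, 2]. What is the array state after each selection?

Pass 1: Select minimum 2 at index 5, swap -> [2, 31, 30, 4, 21, 21]
Pass 2: Select minimum 4 at index 3, swap -> [2, 4, 30, 31, 21, 21]
Pass 3: Select minimum 21 at index 4, swap -> [2, 4, 21, 31, 30, 21]
Pass 4: Select minimum 21 at index 5, swap -> [2, 4, 21, 21, 30, 31]


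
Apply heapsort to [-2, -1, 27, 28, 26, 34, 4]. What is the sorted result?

Build heap: [34, 28, 27, -1, 26, -2, 4]
Extract 34: [28, 26, 27, -1, 4, -2, 34]
Extract 28: [27, 26, -2, -1, 4, 28, 34]
Extract 27: [26, 4, -2, -1, 27, 28, 34]
Extract 26: [4, -1, -2, 26, 27, 28, 34]
Extract 4: [-1, -2, 4, 26, 27, 28, 34]
Extract -1: [-2, -1, 4, 26, 27, 28, 34]


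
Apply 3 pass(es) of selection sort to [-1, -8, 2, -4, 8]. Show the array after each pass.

Pass 1: Select minimum -8 at index 1, swap -> [-8, -1, 2, -4, 8]
Pass 2: Select minimum -4 at index 3, swap -> [-8, -4, 2, -1, 8]
Pass 3: Select minimum -1 at index 3, swap -> [-8, -4, -1, 2, 8]


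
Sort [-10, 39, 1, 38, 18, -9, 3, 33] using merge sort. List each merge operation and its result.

Divide and conquer:
  Merge [-10] + [39] -> [-10, 39]
  Merge [1] + [38] -> [1, 38]
  Merge [-10, 39] + [1, 38] -> [-10, 1, 38, 39]
  Merge [18] + [-9] -> [-9, 18]
  Merge [3] + [33] -> [3, 33]
  Merge [-9, 18] + [3, 33] -> [-9, 3, 18, 33]
  Merge [-10, 1, 38, 39] + [-9, 3, 18, 33] -> [-10, -9, 1, 3, 18, 33, 38, 39]


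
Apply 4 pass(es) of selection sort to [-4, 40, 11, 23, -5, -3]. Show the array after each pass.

Pass 1: Select minimum -5 at index 4, swap -> [-5, 40, 11, 23, -4, -3]
Pass 2: Select minimum -4 at index 4, swap -> [-5, -4, 11, 23, 40, -3]
Pass 3: Select minimum -3 at index 5, swap -> [-5, -4, -3, 23, 40, 11]
Pass 4: Select minimum 11 at index 5, swap -> [-5, -4, -3, 11, 40, 23]


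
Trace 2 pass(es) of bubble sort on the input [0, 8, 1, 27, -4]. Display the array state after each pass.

After pass 1: [0, 1, 8, -4, 27] (2 swaps)
After pass 2: [0, 1, -4, 8, 27] (1 swaps)
Total swaps: 3


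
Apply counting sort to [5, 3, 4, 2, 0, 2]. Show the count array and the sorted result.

Count array: [1, 0, 2, 1, 1, 1]
(count[i] = number of elements equal to i)
Cumulative count: [1, 1, 3, 4, 5, 6]
Sorted: [0, 2, 2, 3, 4, 5]


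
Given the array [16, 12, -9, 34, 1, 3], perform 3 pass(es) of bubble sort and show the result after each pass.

After pass 1: [12, -9, 16, 1, 3, 34] (4 swaps)
After pass 2: [-9, 12, 1, 3, 16, 34] (3 swaps)
After pass 3: [-9, 1, 3, 12, 16, 34] (2 swaps)
Total swaps: 9


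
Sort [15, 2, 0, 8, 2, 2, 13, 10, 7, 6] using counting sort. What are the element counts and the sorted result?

Count array: [1, 0, 3, 0, 0, 0, 1, 1, 1, 0, 1, 0, 0, 1, 0, 1]
(count[i] = number of elements equal to i)
Cumulative count: [1, 1, 4, 4, 4, 4, 5, 6, 7, 7, 8, 8, 8, 9, 9, 10]
Sorted: [0, 2, 2, 2, 6, 7, 8, 10, 13, 15]


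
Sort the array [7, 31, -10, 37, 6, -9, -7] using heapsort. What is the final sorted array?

Build heap: [37, 31, -7, 7, 6, -9, -10]
Extract 37: [31, 7, -7, -10, 6, -9, 37]
Extract 31: [7, 6, -7, -10, -9, 31, 37]
Extract 7: [6, -9, -7, -10, 7, 31, 37]
Extract 6: [-7, -9, -10, 6, 7, 31, 37]
Extract -7: [-9, -10, -7, 6, 7, 31, 37]
Extract -9: [-10, -9, -7, 6, 7, 31, 37]


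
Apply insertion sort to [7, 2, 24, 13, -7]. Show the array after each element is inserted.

First element 7 is already 'sorted'
Insert 2: shifted 1 elements -> [2, 7, 24, 13, -7]
Insert 24: shifted 0 elements -> [2, 7, 24, 13, -7]
Insert 13: shifted 1 elements -> [2, 7, 13, 24, -7]
Insert -7: shifted 4 elements -> [-7, 2, 7, 13, 24]


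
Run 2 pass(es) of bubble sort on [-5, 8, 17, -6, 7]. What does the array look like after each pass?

After pass 1: [-5, 8, -6, 7, 17] (2 swaps)
After pass 2: [-5, -6, 7, 8, 17] (2 swaps)
Total swaps: 4


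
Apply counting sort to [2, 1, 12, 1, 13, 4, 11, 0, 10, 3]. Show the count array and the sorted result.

Count array: [1, 2, 1, 1, 1, 0, 0, 0, 0, 0, 1, 1, 1, 1]
(count[i] = number of elements equal to i)
Cumulative count: [1, 3, 4, 5, 6, 6, 6, 6, 6, 6, 7, 8, 9, 10]
Sorted: [0, 1, 1, 2, 3, 4, 10, 11, 12, 13]


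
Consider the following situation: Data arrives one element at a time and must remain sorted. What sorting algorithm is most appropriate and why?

Best choice: Insertion sort
Reason: Insertion sort naturally handles online/streaming input by inserting each new element into sorted position


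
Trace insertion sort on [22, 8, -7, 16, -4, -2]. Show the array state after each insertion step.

First element 22 is already 'sorted'
Insert 8: shifted 1 elements -> [8, 22, -7, 16, -4, -2]
Insert -7: shifted 2 elements -> [-7, 8, 22, 16, -4, -2]
Insert 16: shifted 1 elements -> [-7, 8, 16, 22, -4, -2]
Insert -4: shifted 3 elements -> [-7, -4, 8, 16, 22, -2]
Insert -2: shifted 3 elements -> [-7, -4, -2, 8, 16, 22]


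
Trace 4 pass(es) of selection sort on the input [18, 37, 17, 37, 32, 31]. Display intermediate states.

Pass 1: Select minimum 17 at index 2, swap -> [17, 37, 18, 37, 32, 31]
Pass 2: Select minimum 18 at index 2, swap -> [17, 18, 37, 37, 32, 31]
Pass 3: Select minimum 31 at index 5, swap -> [17, 18, 31, 37, 32, 37]
Pass 4: Select minimum 32 at index 4, swap -> [17, 18, 31, 32, 37, 37]


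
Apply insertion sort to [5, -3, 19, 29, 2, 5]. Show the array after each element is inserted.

First element 5 is already 'sorted'
Insert -3: shifted 1 elements -> [-3, 5, 19, 29, 2, 5]
Insert 19: shifted 0 elements -> [-3, 5, 19, 29, 2, 5]
Insert 29: shifted 0 elements -> [-3, 5, 19, 29, 2, 5]
Insert 2: shifted 3 elements -> [-3, 2, 5, 19, 29, 5]
Insert 5: shifted 2 elements -> [-3, 2, 5, 5, 19, 29]


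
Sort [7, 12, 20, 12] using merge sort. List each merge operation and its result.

Divide and conquer:
  Merge [7] + [12] -> [7, 12]
  Merge [20] + [12] -> [12, 20]
  Merge [7, 12] + [12, 20] -> [7, 12, 12, 20]


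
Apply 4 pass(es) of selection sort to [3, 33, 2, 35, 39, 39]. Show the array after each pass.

Pass 1: Select minimum 2 at index 2, swap -> [2, 33, 3, 35, 39, 39]
Pass 2: Select minimum 3 at index 2, swap -> [2, 3, 33, 35, 39, 39]
Pass 3: Select minimum 33 at index 2, swap -> [2, 3, 33, 35, 39, 39]
Pass 4: Select minimum 35 at index 3, swap -> [2, 3, 33, 35, 39, 39]


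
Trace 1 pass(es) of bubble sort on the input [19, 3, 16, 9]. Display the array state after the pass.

After pass 1: [3, 16, 9, 19] (3 swaps)
Total swaps: 3


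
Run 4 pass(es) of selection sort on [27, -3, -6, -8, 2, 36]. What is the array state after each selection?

Pass 1: Select minimum -8 at index 3, swap -> [-8, -3, -6, 27, 2, 36]
Pass 2: Select minimum -6 at index 2, swap -> [-8, -6, -3, 27, 2, 36]
Pass 3: Select minimum -3 at index 2, swap -> [-8, -6, -3, 27, 2, 36]
Pass 4: Select minimum 2 at index 4, swap -> [-8, -6, -3, 2, 27, 36]


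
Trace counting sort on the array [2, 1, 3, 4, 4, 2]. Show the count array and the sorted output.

Count array: [0, 1, 2, 1, 2]
(count[i] = number of elements equal to i)
Cumulative count: [0, 1, 3, 4, 6]
Sorted: [1, 2, 2, 3, 4, 4]


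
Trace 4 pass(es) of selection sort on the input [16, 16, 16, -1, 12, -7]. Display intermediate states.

Pass 1: Select minimum -7 at index 5, swap -> [-7, 16, 16, -1, 12, 16]
Pass 2: Select minimum -1 at index 3, swap -> [-7, -1, 16, 16, 12, 16]
Pass 3: Select minimum 12 at index 4, swap -> [-7, -1, 12, 16, 16, 16]
Pass 4: Select minimum 16 at index 3, swap -> [-7, -1, 12, 16, 16, 16]


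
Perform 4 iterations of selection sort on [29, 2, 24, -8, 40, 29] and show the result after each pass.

Pass 1: Select minimum -8 at index 3, swap -> [-8, 2, 24, 29, 40, 29]
Pass 2: Select minimum 2 at index 1, swap -> [-8, 2, 24, 29, 40, 29]
Pass 3: Select minimum 24 at index 2, swap -> [-8, 2, 24, 29, 40, 29]
Pass 4: Select minimum 29 at index 3, swap -> [-8, 2, 24, 29, 40, 29]


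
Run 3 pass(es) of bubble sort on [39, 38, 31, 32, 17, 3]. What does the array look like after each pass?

After pass 1: [38, 31, 32, 17, 3, 39] (5 swaps)
After pass 2: [31, 32, 17, 3, 38, 39] (4 swaps)
After pass 3: [31, 17, 3, 32, 38, 39] (2 swaps)
Total swaps: 11


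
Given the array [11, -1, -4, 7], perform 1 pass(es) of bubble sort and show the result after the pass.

After pass 1: [-1, -4, 7, 11] (3 swaps)
Total swaps: 3


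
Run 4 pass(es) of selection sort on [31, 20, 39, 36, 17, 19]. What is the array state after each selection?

Pass 1: Select minimum 17 at index 4, swap -> [17, 20, 39, 36, 31, 19]
Pass 2: Select minimum 19 at index 5, swap -> [17, 19, 39, 36, 31, 20]
Pass 3: Select minimum 20 at index 5, swap -> [17, 19, 20, 36, 31, 39]
Pass 4: Select minimum 31 at index 4, swap -> [17, 19, 20, 31, 36, 39]


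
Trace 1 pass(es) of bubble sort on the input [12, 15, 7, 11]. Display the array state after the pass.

After pass 1: [12, 7, 11, 15] (2 swaps)
Total swaps: 2


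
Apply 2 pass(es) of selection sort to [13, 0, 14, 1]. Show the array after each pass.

Pass 1: Select minimum 0 at index 1, swap -> [0, 13, 14, 1]
Pass 2: Select minimum 1 at index 3, swap -> [0, 1, 14, 13]


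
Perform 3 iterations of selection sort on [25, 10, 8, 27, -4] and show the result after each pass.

Pass 1: Select minimum -4 at index 4, swap -> [-4, 10, 8, 27, 25]
Pass 2: Select minimum 8 at index 2, swap -> [-4, 8, 10, 27, 25]
Pass 3: Select minimum 10 at index 2, swap -> [-4, 8, 10, 27, 25]


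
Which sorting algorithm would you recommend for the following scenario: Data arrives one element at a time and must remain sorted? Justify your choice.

Best choice: Insertion sort
Reason: Insertion sort naturally handles online/streaming input by inserting each new element into sorted position


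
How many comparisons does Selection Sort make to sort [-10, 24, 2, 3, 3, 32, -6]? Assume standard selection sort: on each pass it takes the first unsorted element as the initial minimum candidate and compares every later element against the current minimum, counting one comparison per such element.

Pass 1: scan indices 1..6 for the minimum = 6 comparison(s); min is -10, place at index 0 -> [-10, 24, 2, 3, 3, 32, -6]
Pass 2: scan indices 2..6 for the minimum = 5 comparison(s); min is -6, place at index 1 -> [-10, -6, 2, 3, 3, 32, 24]
Pass 3: scan indices 3..6 for the minimum = 4 comparison(s); min is 2, place at index 2 -> [-10, -6, 2, 3, 3, 32, 24]
Pass 4: scan indices 4..6 for the minimum = 3 comparison(s); min is 3, place at index 3 -> [-10, -6, 2, 3, 3, 32, 24]
Pass 5: scan indices 5..6 for the minimum = 2 comparison(s); min is 3, place at index 4 -> [-10, -6, 2, 3, 3, 32, 24]
Pass 6: scan indices 6..6 for the minimum = 1 comparison(s); min is 24, place at index 5 -> [-10, -6, 2, 3, 3, 24, 32]
Selection sort always scans the whole unsorted suffix, so the count is (n-1) + (n-2) + ... + 1 = n(n-1)/2 = 7*6/2 = 21 regardless of the input order.
Total comparisons: 6 + 5 + 4 + 3 + 2 + 1 = 21


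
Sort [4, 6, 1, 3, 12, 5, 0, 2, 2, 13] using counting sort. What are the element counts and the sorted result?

Count array: [1, 1, 2, 1, 1, 1, 1, 0, 0, 0, 0, 0, 1, 1]
(count[i] = number of elements equal to i)
Cumulative count: [1, 2, 4, 5, 6, 7, 8, 8, 8, 8, 8, 8, 9, 10]
Sorted: [0, 1, 2, 2, 3, 4, 5, 6, 12, 13]


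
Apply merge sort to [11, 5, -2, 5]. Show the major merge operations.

Divide and conquer:
  Merge [11] + [5] -> [5, 11]
  Merge [-2] + [5] -> [-2, 5]
  Merge [5, 11] + [-2, 5] -> [-2, 5, 5, 11]


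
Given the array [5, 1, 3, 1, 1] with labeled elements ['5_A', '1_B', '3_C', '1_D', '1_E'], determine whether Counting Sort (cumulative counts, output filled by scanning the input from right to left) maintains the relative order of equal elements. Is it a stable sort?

Trace Counting Sort on the labeled array (the key is the number; the letter only tracks identity):
  Counts for values 0..5: [0, 3, 0, 1, 0, 1]
  Cumulative counts: [0, 3, 3, 4, 4, 5]
  Scan right to left: place 1_E at output index 2
  Scan right to left: place 1_D at output index 1
  Scan right to left: place 3_C at output index 3
  Scan right to left: place 1_B at output index 0
  Scan right to left: place 5_A at output index 4
  Output: [1_B, 1_D, 1_E, 3_C, 5_A]
Equal keys:
  value 1: originally 1_B, 1_D, 1_E; after sorting 1_B, 1_D, 1_E -> order preserved
All equal keys kept their original relative order. Counting Sort is stable: scanning the input right to left with decreasing cumulative counts places later duplicates at later output positions.
Answer: Stable


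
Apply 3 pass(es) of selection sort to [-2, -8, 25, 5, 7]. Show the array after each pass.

Pass 1: Select minimum -8 at index 1, swap -> [-8, -2, 25, 5, 7]
Pass 2: Select minimum -2 at index 1, swap -> [-8, -2, 25, 5, 7]
Pass 3: Select minimum 5 at index 3, swap -> [-8, -2, 5, 25, 7]


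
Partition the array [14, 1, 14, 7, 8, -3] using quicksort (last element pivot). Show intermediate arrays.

Partition 1: pivot=-3 at index 0 -> [-3, 1, 14, 7, 8, 14]
Partition 2: pivot=14 at index 5 -> [-3, 1, 14, 7, 8, 14]
Partition 3: pivot=8 at index 3 -> [-3, 1, 7, 8, 14, 14]
Partition 4: pivot=7 at index 2 -> [-3, 1, 7, 8, 14, 14]


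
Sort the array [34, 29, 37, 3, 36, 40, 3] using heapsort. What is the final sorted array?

Build heap: [40, 36, 37, 3, 29, 34, 3]
Extract 40: [37, 36, 34, 3, 29, 3, 40]
Extract 37: [36, 29, 34, 3, 3, 37, 40]
Extract 36: [34, 29, 3, 3, 36, 37, 40]
Extract 34: [29, 3, 3, 34, 36, 37, 40]
Extract 29: [3, 3, 29, 34, 36, 37, 40]
Extract 3: [3, 3, 29, 34, 36, 37, 40]


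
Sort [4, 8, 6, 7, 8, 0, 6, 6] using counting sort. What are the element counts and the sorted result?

Count array: [1, 0, 0, 0, 1, 0, 3, 1, 2]
(count[i] = number of elements equal to i)
Cumulative count: [1, 1, 1, 1, 2, 2, 5, 6, 8]
Sorted: [0, 4, 6, 6, 6, 7, 8, 8]


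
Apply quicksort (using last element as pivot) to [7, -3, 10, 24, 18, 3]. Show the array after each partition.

Partition 1: pivot=3 at index 1 -> [-3, 3, 10, 24, 18, 7]
Partition 2: pivot=7 at index 2 -> [-3, 3, 7, 24, 18, 10]
Partition 3: pivot=10 at index 3 -> [-3, 3, 7, 10, 18, 24]
Partition 4: pivot=24 at index 5 -> [-3, 3, 7, 10, 18, 24]


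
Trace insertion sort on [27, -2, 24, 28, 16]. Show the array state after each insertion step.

First element 27 is already 'sorted'
Insert -2: shifted 1 elements -> [-2, 27, 24, 28, 16]
Insert 24: shifted 1 elements -> [-2, 24, 27, 28, 16]
Insert 28: shifted 0 elements -> [-2, 24, 27, 28, 16]
Insert 16: shifted 3 elements -> [-2, 16, 24, 27, 28]


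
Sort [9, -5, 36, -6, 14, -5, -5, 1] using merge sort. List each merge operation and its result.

Divide and conquer:
  Merge [9] + [-5] -> [-5, 9]
  Merge [36] + [-6] -> [-6, 36]
  Merge [-5, 9] + [-6, 36] -> [-6, -5, 9, 36]
  Merge [14] + [-5] -> [-5, 14]
  Merge [-5] + [1] -> [-5, 1]
  Merge [-5, 14] + [-5, 1] -> [-5, -5, 1, 14]
  Merge [-6, -5, 9, 36] + [-5, -5, 1, 14] -> [-6, -5, -5, -5, 1, 9, 14, 36]


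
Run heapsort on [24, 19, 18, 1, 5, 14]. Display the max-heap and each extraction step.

Build heap: [24, 19, 18, 1, 5, 14]
Extract 24: [19, 14, 18, 1, 5, 24]
Extract 19: [18, 14, 5, 1, 19, 24]
Extract 18: [14, 1, 5, 18, 19, 24]
Extract 14: [5, 1, 14, 18, 19, 24]
Extract 5: [1, 5, 14, 18, 19, 24]


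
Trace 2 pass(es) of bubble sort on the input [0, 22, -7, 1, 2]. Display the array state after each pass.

After pass 1: [0, -7, 1, 2, 22] (3 swaps)
After pass 2: [-7, 0, 1, 2, 22] (1 swaps)
Total swaps: 4


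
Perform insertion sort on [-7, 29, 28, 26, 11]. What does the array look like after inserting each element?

First element -7 is already 'sorted'
Insert 29: shifted 0 elements -> [-7, 29, 28, 26, 11]
Insert 28: shifted 1 elements -> [-7, 28, 29, 26, 11]
Insert 26: shifted 2 elements -> [-7, 26, 28, 29, 11]
Insert 11: shifted 3 elements -> [-7, 11, 26, 28, 29]


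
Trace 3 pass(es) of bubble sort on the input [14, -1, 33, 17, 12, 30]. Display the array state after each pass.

After pass 1: [-1, 14, 17, 12, 30, 33] (4 swaps)
After pass 2: [-1, 14, 12, 17, 30, 33] (1 swaps)
After pass 3: [-1, 12, 14, 17, 30, 33] (1 swaps)
Total swaps: 6


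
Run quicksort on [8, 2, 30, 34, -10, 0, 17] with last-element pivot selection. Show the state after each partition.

Partition 1: pivot=17 at index 4 -> [8, 2, -10, 0, 17, 34, 30]
Partition 2: pivot=0 at index 1 -> [-10, 0, 8, 2, 17, 34, 30]
Partition 3: pivot=2 at index 2 -> [-10, 0, 2, 8, 17, 34, 30]
Partition 4: pivot=30 at index 5 -> [-10, 0, 2, 8, 17, 30, 34]


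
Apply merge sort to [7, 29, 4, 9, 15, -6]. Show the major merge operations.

Divide and conquer:
  Merge [29] + [4] -> [4, 29]
  Merge [7] + [4, 29] -> [4, 7, 29]
  Merge [15] + [-6] -> [-6, 15]
  Merge [9] + [-6, 15] -> [-6, 9, 15]
  Merge [4, 7, 29] + [-6, 9, 15] -> [-6, 4, 7, 9, 15, 29]


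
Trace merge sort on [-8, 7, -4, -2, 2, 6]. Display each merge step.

Divide and conquer:
  Merge [7] + [-4] -> [-4, 7]
  Merge [-8] + [-4, 7] -> [-8, -4, 7]
  Merge [2] + [6] -> [2, 6]
  Merge [-2] + [2, 6] -> [-2, 2, 6]
  Merge [-8, -4, 7] + [-2, 2, 6] -> [-8, -4, -2, 2, 6, 7]


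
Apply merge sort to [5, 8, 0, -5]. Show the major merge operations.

Divide and conquer:
  Merge [5] + [8] -> [5, 8]
  Merge [0] + [-5] -> [-5, 0]
  Merge [5, 8] + [-5, 0] -> [-5, 0, 5, 8]


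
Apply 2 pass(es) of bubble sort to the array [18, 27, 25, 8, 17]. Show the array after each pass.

After pass 1: [18, 25, 8, 17, 27] (3 swaps)
After pass 2: [18, 8, 17, 25, 27] (2 swaps)
Total swaps: 5


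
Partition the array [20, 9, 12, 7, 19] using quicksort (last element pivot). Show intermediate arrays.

Partition 1: pivot=19 at index 3 -> [9, 12, 7, 19, 20]
Partition 2: pivot=7 at index 0 -> [7, 12, 9, 19, 20]
Partition 3: pivot=9 at index 1 -> [7, 9, 12, 19, 20]


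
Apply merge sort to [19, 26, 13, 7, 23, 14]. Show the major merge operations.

Divide and conquer:
  Merge [26] + [13] -> [13, 26]
  Merge [19] + [13, 26] -> [13, 19, 26]
  Merge [23] + [14] -> [14, 23]
  Merge [7] + [14, 23] -> [7, 14, 23]
  Merge [13, 19, 26] + [7, 14, 23] -> [7, 13, 14, 19, 23, 26]


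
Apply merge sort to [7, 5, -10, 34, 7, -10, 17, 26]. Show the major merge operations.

Divide and conquer:
  Merge [7] + [5] -> [5, 7]
  Merge [-10] + [34] -> [-10, 34]
  Merge [5, 7] + [-10, 34] -> [-10, 5, 7, 34]
  Merge [7] + [-10] -> [-10, 7]
  Merge [17] + [26] -> [17, 26]
  Merge [-10, 7] + [17, 26] -> [-10, 7, 17, 26]
  Merge [-10, 5, 7, 34] + [-10, 7, 17, 26] -> [-10, -10, 5, 7, 7, 17, 26, 34]


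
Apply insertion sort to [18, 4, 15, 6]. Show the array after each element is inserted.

First element 18 is already 'sorted'
Insert 4: shifted 1 elements -> [4, 18, 15, 6]
Insert 15: shifted 1 elements -> [4, 15, 18, 6]
Insert 6: shifted 2 elements -> [4, 6, 15, 18]


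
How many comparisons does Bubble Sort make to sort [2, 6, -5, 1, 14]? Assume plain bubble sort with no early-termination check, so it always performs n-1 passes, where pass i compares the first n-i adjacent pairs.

Pass 1: compare adjacent pairs (0,1)..(3,4) = 4 comparison(s), 2 swap(s) -> [2, -5, 1, 6, 14]
Pass 2: compare adjacent pairs (0,1)..(2,3) = 3 comparison(s), 2 swap(s) -> [-5, 1, 2, 6, 14]
Pass 3: compare adjacent pairs (0,1)..(1,2) = 2 comparison(s), 0 swap(s) -> [-5, 1, 2, 6, 14]
Pass 4: compare adjacent pairs (0,1)..(0,1) = 1 comparison(s), 0 swap(s) -> [-5, 1, 2, 6, 14]
Total comparisons: 4 + 3 + 2 + 1 = 10


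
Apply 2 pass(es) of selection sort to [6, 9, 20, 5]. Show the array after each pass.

Pass 1: Select minimum 5 at index 3, swap -> [5, 9, 20, 6]
Pass 2: Select minimum 6 at index 3, swap -> [5, 6, 20, 9]


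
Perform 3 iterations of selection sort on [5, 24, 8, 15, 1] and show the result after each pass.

Pass 1: Select minimum 1 at index 4, swap -> [1, 24, 8, 15, 5]
Pass 2: Select minimum 5 at index 4, swap -> [1, 5, 8, 15, 24]
Pass 3: Select minimum 8 at index 2, swap -> [1, 5, 8, 15, 24]


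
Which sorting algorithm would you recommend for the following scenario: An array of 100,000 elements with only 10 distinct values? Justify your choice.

Best choice: 3-way quicksort or Counting sort
Reason: 3-way (Dutch national flag) partitioning groups every copy of the pivot together, so with only d=10 distinct keys quicksort finishes in O(n log d) expected time, which is effectively linear; counting sort runs in O(n + k) where k is the size of the key range (not the number of distinct values), so it is linear when the 10 values are integers drawn from a small known range


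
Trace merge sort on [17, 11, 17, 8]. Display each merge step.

Divide and conquer:
  Merge [17] + [11] -> [11, 17]
  Merge [17] + [8] -> [8, 17]
  Merge [11, 17] + [8, 17] -> [8, 11, 17, 17]


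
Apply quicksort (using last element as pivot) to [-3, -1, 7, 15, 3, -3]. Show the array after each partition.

Partition 1: pivot=-3 at index 1 -> [-3, -3, 7, 15, 3, -1]
Partition 2: pivot=-1 at index 2 -> [-3, -3, -1, 15, 3, 7]
Partition 3: pivot=7 at index 4 -> [-3, -3, -1, 3, 7, 15]


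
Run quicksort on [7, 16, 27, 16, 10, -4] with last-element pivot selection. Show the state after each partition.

Partition 1: pivot=-4 at index 0 -> [-4, 16, 27, 16, 10, 7]
Partition 2: pivot=7 at index 1 -> [-4, 7, 27, 16, 10, 16]
Partition 3: pivot=16 at index 4 -> [-4, 7, 16, 10, 16, 27]
Partition 4: pivot=10 at index 2 -> [-4, 7, 10, 16, 16, 27]


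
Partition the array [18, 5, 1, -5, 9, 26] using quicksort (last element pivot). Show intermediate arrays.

Partition 1: pivot=26 at index 5 -> [18, 5, 1, -5, 9, 26]
Partition 2: pivot=9 at index 3 -> [5, 1, -5, 9, 18, 26]
Partition 3: pivot=-5 at index 0 -> [-5, 1, 5, 9, 18, 26]
Partition 4: pivot=5 at index 2 -> [-5, 1, 5, 9, 18, 26]


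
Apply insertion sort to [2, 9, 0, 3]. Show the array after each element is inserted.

First element 2 is already 'sorted'
Insert 9: shifted 0 elements -> [2, 9, 0, 3]
Insert 0: shifted 2 elements -> [0, 2, 9, 3]
Insert 3: shifted 1 elements -> [0, 2, 3, 9]


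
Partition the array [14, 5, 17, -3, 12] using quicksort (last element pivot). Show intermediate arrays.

Partition 1: pivot=12 at index 2 -> [5, -3, 12, 14, 17]
Partition 2: pivot=-3 at index 0 -> [-3, 5, 12, 14, 17]
Partition 3: pivot=17 at index 4 -> [-3, 5, 12, 14, 17]


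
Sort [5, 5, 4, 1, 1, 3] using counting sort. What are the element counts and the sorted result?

Count array: [0, 2, 0, 1, 1, 2]
(count[i] = number of elements equal to i)
Cumulative count: [0, 2, 2, 3, 4, 6]
Sorted: [1, 1, 3, 4, 5, 5]


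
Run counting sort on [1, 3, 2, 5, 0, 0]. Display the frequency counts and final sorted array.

Count array: [2, 1, 1, 1, 0, 1]
(count[i] = number of elements equal to i)
Cumulative count: [2, 3, 4, 5, 5, 6]
Sorted: [0, 0, 1, 2, 3, 5]


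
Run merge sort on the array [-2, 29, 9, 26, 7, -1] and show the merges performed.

Divide and conquer:
  Merge [29] + [9] -> [9, 29]
  Merge [-2] + [9, 29] -> [-2, 9, 29]
  Merge [7] + [-1] -> [-1, 7]
  Merge [26] + [-1, 7] -> [-1, 7, 26]
  Merge [-2, 9, 29] + [-1, 7, 26] -> [-2, -1, 7, 9, 26, 29]


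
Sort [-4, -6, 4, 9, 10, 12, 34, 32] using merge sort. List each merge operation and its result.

Divide and conquer:
  Merge [-4] + [-6] -> [-6, -4]
  Merge [4] + [9] -> [4, 9]
  Merge [-6, -4] + [4, 9] -> [-6, -4, 4, 9]
  Merge [10] + [12] -> [10, 12]
  Merge [34] + [32] -> [32, 34]
  Merge [10, 12] + [32, 34] -> [10, 12, 32, 34]
  Merge [-6, -4, 4, 9] + [10, 12, 32, 34] -> [-6, -4, 4, 9, 10, 12, 32, 34]


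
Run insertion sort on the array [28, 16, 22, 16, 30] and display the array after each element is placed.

First element 28 is already 'sorted'
Insert 16: shifted 1 elements -> [16, 28, 22, 16, 30]
Insert 22: shifted 1 elements -> [16, 22, 28, 16, 30]
Insert 16: shifted 2 elements -> [16, 16, 22, 28, 30]
Insert 30: shifted 0 elements -> [16, 16, 22, 28, 30]


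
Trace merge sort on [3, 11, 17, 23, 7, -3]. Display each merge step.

Divide and conquer:
  Merge [11] + [17] -> [11, 17]
  Merge [3] + [11, 17] -> [3, 11, 17]
  Merge [7] + [-3] -> [-3, 7]
  Merge [23] + [-3, 7] -> [-3, 7, 23]
  Merge [3, 11, 17] + [-3, 7, 23] -> [-3, 3, 7, 11, 17, 23]


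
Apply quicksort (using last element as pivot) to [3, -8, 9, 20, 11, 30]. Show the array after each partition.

Partition 1: pivot=30 at index 5 -> [3, -8, 9, 20, 11, 30]
Partition 2: pivot=11 at index 3 -> [3, -8, 9, 11, 20, 30]
Partition 3: pivot=9 at index 2 -> [3, -8, 9, 11, 20, 30]
Partition 4: pivot=-8 at index 0 -> [-8, 3, 9, 11, 20, 30]


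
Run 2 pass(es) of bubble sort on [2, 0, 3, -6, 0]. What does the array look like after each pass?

After pass 1: [0, 2, -6, 0, 3] (3 swaps)
After pass 2: [0, -6, 0, 2, 3] (2 swaps)
Total swaps: 5


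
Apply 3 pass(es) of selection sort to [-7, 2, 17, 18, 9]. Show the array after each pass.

Pass 1: Select minimum -7 at index 0, swap -> [-7, 2, 17, 18, 9]
Pass 2: Select minimum 2 at index 1, swap -> [-7, 2, 17, 18, 9]
Pass 3: Select minimum 9 at index 4, swap -> [-7, 2, 9, 18, 17]


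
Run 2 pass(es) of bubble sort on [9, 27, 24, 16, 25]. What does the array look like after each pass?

After pass 1: [9, 24, 16, 25, 27] (3 swaps)
After pass 2: [9, 16, 24, 25, 27] (1 swaps)
Total swaps: 4


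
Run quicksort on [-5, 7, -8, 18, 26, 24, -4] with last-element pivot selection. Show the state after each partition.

Partition 1: pivot=-4 at index 2 -> [-5, -8, -4, 18, 26, 24, 7]
Partition 2: pivot=-8 at index 0 -> [-8, -5, -4, 18, 26, 24, 7]
Partition 3: pivot=7 at index 3 -> [-8, -5, -4, 7, 26, 24, 18]
Partition 4: pivot=18 at index 4 -> [-8, -5, -4, 7, 18, 24, 26]
Partition 5: pivot=26 at index 6 -> [-8, -5, -4, 7, 18, 24, 26]


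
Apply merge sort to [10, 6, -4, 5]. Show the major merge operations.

Divide and conquer:
  Merge [10] + [6] -> [6, 10]
  Merge [-4] + [5] -> [-4, 5]
  Merge [6, 10] + [-4, 5] -> [-4, 5, 6, 10]


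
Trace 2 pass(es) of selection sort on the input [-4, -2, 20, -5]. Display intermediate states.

Pass 1: Select minimum -5 at index 3, swap -> [-5, -2, 20, -4]
Pass 2: Select minimum -4 at index 3, swap -> [-5, -4, 20, -2]


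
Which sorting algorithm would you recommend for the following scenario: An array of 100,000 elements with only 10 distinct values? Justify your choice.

Best choice: 3-way quicksort or Counting sort
Reason: 3-way (Dutch national flag) partitioning groups every copy of the pivot together, so with only d=10 distinct keys quicksort finishes in O(n log d) expected time, which is effectively linear; counting sort runs in O(n + k) where k is the size of the key range (not the number of distinct values), so it is linear when the 10 values are integers drawn from a small known range


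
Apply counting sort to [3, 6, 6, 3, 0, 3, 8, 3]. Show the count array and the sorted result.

Count array: [1, 0, 0, 4, 0, 0, 2, 0, 1]
(count[i] = number of elements equal to i)
Cumulative count: [1, 1, 1, 5, 5, 5, 7, 7, 8]
Sorted: [0, 3, 3, 3, 3, 6, 6, 8]


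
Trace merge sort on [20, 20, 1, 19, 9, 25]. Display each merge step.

Divide and conquer:
  Merge [20] + [1] -> [1, 20]
  Merge [20] + [1, 20] -> [1, 20, 20]
  Merge [9] + [25] -> [9, 25]
  Merge [19] + [9, 25] -> [9, 19, 25]
  Merge [1, 20, 20] + [9, 19, 25] -> [1, 9, 19, 20, 20, 25]


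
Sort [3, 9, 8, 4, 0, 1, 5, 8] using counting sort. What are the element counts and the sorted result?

Count array: [1, 1, 0, 1, 1, 1, 0, 0, 2, 1]
(count[i] = number of elements equal to i)
Cumulative count: [1, 2, 2, 3, 4, 5, 5, 5, 7, 8]
Sorted: [0, 1, 3, 4, 5, 8, 8, 9]


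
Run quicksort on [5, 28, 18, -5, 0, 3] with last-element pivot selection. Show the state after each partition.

Partition 1: pivot=3 at index 2 -> [-5, 0, 3, 5, 28, 18]
Partition 2: pivot=0 at index 1 -> [-5, 0, 3, 5, 28, 18]
Partition 3: pivot=18 at index 4 -> [-5, 0, 3, 5, 18, 28]


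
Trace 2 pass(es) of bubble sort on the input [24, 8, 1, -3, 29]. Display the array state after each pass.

After pass 1: [8, 1, -3, 24, 29] (3 swaps)
After pass 2: [1, -3, 8, 24, 29] (2 swaps)
Total swaps: 5


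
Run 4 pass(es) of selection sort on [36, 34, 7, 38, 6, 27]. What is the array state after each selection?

Pass 1: Select minimum 6 at index 4, swap -> [6, 34, 7, 38, 36, 27]
Pass 2: Select minimum 7 at index 2, swap -> [6, 7, 34, 38, 36, 27]
Pass 3: Select minimum 27 at index 5, swap -> [6, 7, 27, 38, 36, 34]
Pass 4: Select minimum 34 at index 5, swap -> [6, 7, 27, 34, 36, 38]


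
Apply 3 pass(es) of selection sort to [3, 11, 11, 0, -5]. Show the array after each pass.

Pass 1: Select minimum -5 at index 4, swap -> [-5, 11, 11, 0, 3]
Pass 2: Select minimum 0 at index 3, swap -> [-5, 0, 11, 11, 3]
Pass 3: Select minimum 3 at index 4, swap -> [-5, 0, 3, 11, 11]


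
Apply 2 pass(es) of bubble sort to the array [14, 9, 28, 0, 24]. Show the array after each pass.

After pass 1: [9, 14, 0, 24, 28] (3 swaps)
After pass 2: [9, 0, 14, 24, 28] (1 swaps)
Total swaps: 4


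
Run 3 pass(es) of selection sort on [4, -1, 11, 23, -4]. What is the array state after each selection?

Pass 1: Select minimum -4 at index 4, swap -> [-4, -1, 11, 23, 4]
Pass 2: Select minimum -1 at index 1, swap -> [-4, -1, 11, 23, 4]
Pass 3: Select minimum 4 at index 4, swap -> [-4, -1, 4, 23, 11]


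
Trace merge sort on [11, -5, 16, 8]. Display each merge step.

Divide and conquer:
  Merge [11] + [-5] -> [-5, 11]
  Merge [16] + [8] -> [8, 16]
  Merge [-5, 11] + [8, 16] -> [-5, 8, 11, 16]


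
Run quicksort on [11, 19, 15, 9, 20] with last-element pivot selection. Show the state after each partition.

Partition 1: pivot=20 at index 4 -> [11, 19, 15, 9, 20]
Partition 2: pivot=9 at index 0 -> [9, 19, 15, 11, 20]
Partition 3: pivot=11 at index 1 -> [9, 11, 15, 19, 20]
Partition 4: pivot=19 at index 3 -> [9, 11, 15, 19, 20]


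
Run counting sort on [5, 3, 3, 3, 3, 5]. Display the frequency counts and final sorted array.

Count array: [0, 0, 0, 4, 0, 2]
(count[i] = number of elements equal to i)
Cumulative count: [0, 0, 0, 4, 4, 6]
Sorted: [3, 3, 3, 3, 5, 5]


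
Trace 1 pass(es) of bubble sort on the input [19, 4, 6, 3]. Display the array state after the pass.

After pass 1: [4, 6, 3, 19] (3 swaps)
Total swaps: 3


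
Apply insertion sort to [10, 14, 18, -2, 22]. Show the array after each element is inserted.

First element 10 is already 'sorted'
Insert 14: shifted 0 elements -> [10, 14, 18, -2, 22]
Insert 18: shifted 0 elements -> [10, 14, 18, -2, 22]
Insert -2: shifted 3 elements -> [-2, 10, 14, 18, 22]
Insert 22: shifted 0 elements -> [-2, 10, 14, 18, 22]


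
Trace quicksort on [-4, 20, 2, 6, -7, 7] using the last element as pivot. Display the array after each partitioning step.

Partition 1: pivot=7 at index 4 -> [-4, 2, 6, -7, 7, 20]
Partition 2: pivot=-7 at index 0 -> [-7, 2, 6, -4, 7, 20]
Partition 3: pivot=-4 at index 1 -> [-7, -4, 6, 2, 7, 20]
Partition 4: pivot=2 at index 2 -> [-7, -4, 2, 6, 7, 20]


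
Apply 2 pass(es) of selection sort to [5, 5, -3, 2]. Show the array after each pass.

Pass 1: Select minimum -3 at index 2, swap -> [-3, 5, 5, 2]
Pass 2: Select minimum 2 at index 3, swap -> [-3, 2, 5, 5]


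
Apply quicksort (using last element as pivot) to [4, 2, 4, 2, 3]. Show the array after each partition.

Partition 1: pivot=3 at index 2 -> [2, 2, 3, 4, 4]
Partition 2: pivot=2 at index 1 -> [2, 2, 3, 4, 4]
Partition 3: pivot=4 at index 4 -> [2, 2, 3, 4, 4]


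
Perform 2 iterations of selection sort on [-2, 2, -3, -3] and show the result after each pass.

Pass 1: Select minimum -3 at index 2, swap -> [-3, 2, -2, -3]
Pass 2: Select minimum -3 at index 3, swap -> [-3, -3, -2, 2]


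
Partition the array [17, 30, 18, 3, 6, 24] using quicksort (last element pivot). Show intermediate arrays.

Partition 1: pivot=24 at index 4 -> [17, 18, 3, 6, 24, 30]
Partition 2: pivot=6 at index 1 -> [3, 6, 17, 18, 24, 30]
Partition 3: pivot=18 at index 3 -> [3, 6, 17, 18, 24, 30]


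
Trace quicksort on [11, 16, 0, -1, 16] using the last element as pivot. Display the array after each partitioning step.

Partition 1: pivot=16 at index 4 -> [11, 16, 0, -1, 16]
Partition 2: pivot=-1 at index 0 -> [-1, 16, 0, 11, 16]
Partition 3: pivot=11 at index 2 -> [-1, 0, 11, 16, 16]


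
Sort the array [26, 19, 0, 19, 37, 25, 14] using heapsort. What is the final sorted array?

Build heap: [37, 26, 25, 19, 19, 0, 14]
Extract 37: [26, 19, 25, 14, 19, 0, 37]
Extract 26: [25, 19, 0, 14, 19, 26, 37]
Extract 25: [19, 19, 0, 14, 25, 26, 37]
Extract 19: [19, 14, 0, 19, 25, 26, 37]
Extract 19: [14, 0, 19, 19, 25, 26, 37]
Extract 14: [0, 14, 19, 19, 25, 26, 37]


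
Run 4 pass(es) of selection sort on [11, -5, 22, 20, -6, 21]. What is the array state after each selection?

Pass 1: Select minimum -6 at index 4, swap -> [-6, -5, 22, 20, 11, 21]
Pass 2: Select minimum -5 at index 1, swap -> [-6, -5, 22, 20, 11, 21]
Pass 3: Select minimum 11 at index 4, swap -> [-6, -5, 11, 20, 22, 21]
Pass 4: Select minimum 20 at index 3, swap -> [-6, -5, 11, 20, 22, 21]


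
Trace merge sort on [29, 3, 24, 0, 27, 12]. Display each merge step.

Divide and conquer:
  Merge [3] + [24] -> [3, 24]
  Merge [29] + [3, 24] -> [3, 24, 29]
  Merge [27] + [12] -> [12, 27]
  Merge [0] + [12, 27] -> [0, 12, 27]
  Merge [3, 24, 29] + [0, 12, 27] -> [0, 3, 12, 24, 27, 29]


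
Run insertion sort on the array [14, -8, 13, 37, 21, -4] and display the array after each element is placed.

First element 14 is already 'sorted'
Insert -8: shifted 1 elements -> [-8, 14, 13, 37, 21, -4]
Insert 13: shifted 1 elements -> [-8, 13, 14, 37, 21, -4]
Insert 37: shifted 0 elements -> [-8, 13, 14, 37, 21, -4]
Insert 21: shifted 1 elements -> [-8, 13, 14, 21, 37, -4]
Insert -4: shifted 4 elements -> [-8, -4, 13, 14, 21, 37]


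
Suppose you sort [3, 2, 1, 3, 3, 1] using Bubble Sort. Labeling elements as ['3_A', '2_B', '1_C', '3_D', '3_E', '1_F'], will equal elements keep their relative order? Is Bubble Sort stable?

Trace Bubble Sort on the labeled array (the key is the number; the letter only tracks identity):
  After pass 1: [2_B, 1_C, 3_A, 3_D, 1_F, 3_E]
  After pass 2: [1_C, 2_B, 3_A, 1_F, 3_D, 3_E]
  After pass 3: [1_C, 2_B, 1_F, 3_A, 3_D, 3_E]
  After pass 4: [1_C, 1_F, 2_B, 3_A, 3_D, 3_E]
  After pass 5: [1_C, 1_F, 2_B, 3_A, 3_D, 3_E] (no swaps, done)
Final order: [1_C, 1_F, 2_B, 3_A, 3_D, 3_E]
Equal keys:
  value 1: originally 1_C, 1_F; after sorting 1_C, 1_F -> order preserved
  value 3: originally 3_A, 3_D, 3_E; after sorting 3_A, 3_D, 3_E -> order preserved
All equal keys kept their original relative order. Bubble Sort is stable: it only swaps adjacent elements when the left one is strictly greater, so equal keys never move past each other.
Answer: Stable


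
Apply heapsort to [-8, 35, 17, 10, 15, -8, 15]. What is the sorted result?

Build heap: [35, 15, 17, 10, -8, -8, 15]
Extract 35: [17, 15, 15, 10, -8, -8, 35]
Extract 17: [15, 10, 15, -8, -8, 17, 35]
Extract 15: [15, 10, -8, -8, 15, 17, 35]
Extract 15: [10, -8, -8, 15, 15, 17, 35]
Extract 10: [-8, -8, 10, 15, 15, 17, 35]
Extract -8: [-8, -8, 10, 15, 15, 17, 35]


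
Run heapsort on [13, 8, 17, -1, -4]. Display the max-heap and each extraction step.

Build heap: [17, 8, 13, -1, -4]
Extract 17: [13, 8, -4, -1, 17]
Extract 13: [8, -1, -4, 13, 17]
Extract 8: [-1, -4, 8, 13, 17]
Extract -1: [-4, -1, 8, 13, 17]


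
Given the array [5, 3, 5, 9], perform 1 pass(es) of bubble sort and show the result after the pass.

After pass 1: [3, 5, 5, 9] (1 swaps)
Total swaps: 1


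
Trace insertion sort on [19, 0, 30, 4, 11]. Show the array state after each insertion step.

First element 19 is already 'sorted'
Insert 0: shifted 1 elements -> [0, 19, 30, 4, 11]
Insert 30: shifted 0 elements -> [0, 19, 30, 4, 11]
Insert 4: shifted 2 elements -> [0, 4, 19, 30, 11]
Insert 11: shifted 2 elements -> [0, 4, 11, 19, 30]


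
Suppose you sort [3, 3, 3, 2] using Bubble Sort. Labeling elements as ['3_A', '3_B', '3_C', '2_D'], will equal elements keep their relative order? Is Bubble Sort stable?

Trace Bubble Sort on the labeled array (the key is the number; the letter only tracks identity):
  After pass 1: [3_A, 3_B, 2_D, 3_C]
  After pass 2: [3_A, 2_D, 3_B, 3_C]
  After pass 3: [2_D, 3_A, 3_B, 3_C]
Final order: [2_D, 3_A, 3_B, 3_C]
Equal keys:
  value 3: originally 3_A, 3_B, 3_C; after sorting 3_A, 3_B, 3_C -> order preserved
All equal keys kept their original relative order. Bubble Sort is stable: it only swaps adjacent elements when the left one is strictly greater, so equal keys never move past each other.
Answer: Stable


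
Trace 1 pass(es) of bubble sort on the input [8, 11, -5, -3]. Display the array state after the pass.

After pass 1: [8, -5, -3, 11] (2 swaps)
Total swaps: 2


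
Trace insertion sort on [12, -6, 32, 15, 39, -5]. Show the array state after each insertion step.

First element 12 is already 'sorted'
Insert -6: shifted 1 elements -> [-6, 12, 32, 15, 39, -5]
Insert 32: shifted 0 elements -> [-6, 12, 32, 15, 39, -5]
Insert 15: shifted 1 elements -> [-6, 12, 15, 32, 39, -5]
Insert 39: shifted 0 elements -> [-6, 12, 15, 32, 39, -5]
Insert -5: shifted 4 elements -> [-6, -5, 12, 15, 32, 39]


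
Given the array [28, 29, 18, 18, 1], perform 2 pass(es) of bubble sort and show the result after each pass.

After pass 1: [28, 18, 18, 1, 29] (3 swaps)
After pass 2: [18, 18, 1, 28, 29] (3 swaps)
Total swaps: 6


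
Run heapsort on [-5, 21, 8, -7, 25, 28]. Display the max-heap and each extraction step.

Build heap: [28, 25, 8, -7, 21, -5]
Extract 28: [25, 21, 8, -7, -5, 28]
Extract 25: [21, -5, 8, -7, 25, 28]
Extract 21: [8, -5, -7, 21, 25, 28]
Extract 8: [-5, -7, 8, 21, 25, 28]
Extract -5: [-7, -5, 8, 21, 25, 28]


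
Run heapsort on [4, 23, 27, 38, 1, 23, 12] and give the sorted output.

Build heap: [38, 23, 27, 4, 1, 23, 12]
Extract 38: [27, 23, 23, 4, 1, 12, 38]
Extract 27: [23, 12, 23, 4, 1, 27, 38]
Extract 23: [23, 12, 1, 4, 23, 27, 38]
Extract 23: [12, 4, 1, 23, 23, 27, 38]
Extract 12: [4, 1, 12, 23, 23, 27, 38]
Extract 4: [1, 4, 12, 23, 23, 27, 38]


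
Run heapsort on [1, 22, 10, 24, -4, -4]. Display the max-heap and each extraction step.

Build heap: [24, 22, 10, 1, -4, -4]
Extract 24: [22, 1, 10, -4, -4, 24]
Extract 22: [10, 1, -4, -4, 22, 24]
Extract 10: [1, -4, -4, 10, 22, 24]
Extract 1: [-4, -4, 1, 10, 22, 24]
Extract -4: [-4, -4, 1, 10, 22, 24]


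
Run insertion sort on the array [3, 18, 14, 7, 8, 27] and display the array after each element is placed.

First element 3 is already 'sorted'
Insert 18: shifted 0 elements -> [3, 18, 14, 7, 8, 27]
Insert 14: shifted 1 elements -> [3, 14, 18, 7, 8, 27]
Insert 7: shifted 2 elements -> [3, 7, 14, 18, 8, 27]
Insert 8: shifted 2 elements -> [3, 7, 8, 14, 18, 27]
Insert 27: shifted 0 elements -> [3, 7, 8, 14, 18, 27]


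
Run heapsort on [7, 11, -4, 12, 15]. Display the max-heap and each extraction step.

Build heap: [15, 12, -4, 7, 11]
Extract 15: [12, 11, -4, 7, 15]
Extract 12: [11, 7, -4, 12, 15]
Extract 11: [7, -4, 11, 12, 15]
Extract 7: [-4, 7, 11, 12, 15]
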